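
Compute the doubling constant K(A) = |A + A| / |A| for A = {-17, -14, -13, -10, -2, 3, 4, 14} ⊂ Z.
K = |A + A| / |A| = 33/8

Enumerate A + A = {a + b : a, b ∈ A}. With |A| = 8, there are |A|^2 = 64 ordered sum pairs; collecting distinct values, A + A = {-34, -31, -30, -28, -27, -26, -24, -23, -20, -19, -16, -15, -14, -13, -12, -11, -10, -9, -7, -6, -4, -3, 0, 1, 2, 4, 6, 7, 8, 12, 17, 18, 28}, so |A + A| = 33. Thus K = 33/8. For comparison, the minimum possible |A + A| over all 8-element sets is 2·8 − 1 = 15 (so min K = 15/8), attained only by arithmetic progressions.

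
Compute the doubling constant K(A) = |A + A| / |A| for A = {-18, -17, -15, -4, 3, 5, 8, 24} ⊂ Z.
K = |A + A| / |A| = 33/8

Enumerate A + A = {a + b : a, b ∈ A}. With |A| = 8, there are |A|^2 = 64 ordered sum pairs; collecting distinct values, A + A = {-36, -35, -34, -33, -32, -30, -22, -21, -19, -15, -14, -13, -12, -10, -9, -8, -7, -1, 1, 4, 6, 7, 8, 9, 10, 11, 13, 16, 20, 27, 29, 32, 48}, so |A + A| = 33. Thus K = 33/8. For comparison, the minimum possible |A + A| over all 8-element sets is 2·8 − 1 = 15 (so min K = 15/8), attained only by arithmetic progressions.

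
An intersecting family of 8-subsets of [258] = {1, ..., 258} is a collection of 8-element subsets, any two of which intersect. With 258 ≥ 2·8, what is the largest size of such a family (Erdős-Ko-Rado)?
max |F| = C(257, 7) = 13530418594176

The Erdős-Ko-Rado theorem states: for n ≥ 2k, an intersecting family of k-subsets of an n-element set has size at most C(n − 1, k − 1), with equality for 'star' families {A ⊆ [n] : |A| = k, i ∈ A} (fix an element i). For n = 258, k = 8: C(257, 7) = 13530418594176.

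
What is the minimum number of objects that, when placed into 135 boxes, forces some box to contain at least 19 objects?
n = (19 − 1)·135 + 1 = 2431

By the generalised pigeonhole principle, to guarantee some box contains ≥ r objects we need more than (r − 1) · k objects total. Threshold: n = (r − 1) · k + 1. With r = 19 and k = 135: n = 18 · 135 + 1 = 2430 + 1 = 2431. For n = 2430 = 18 · 135, we can put exactly 18 objects in every box, avoiding 19 in any single one — so 2431 is tight.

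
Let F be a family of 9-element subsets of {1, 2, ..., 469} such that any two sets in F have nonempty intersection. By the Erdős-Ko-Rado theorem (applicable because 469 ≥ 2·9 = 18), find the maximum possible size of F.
max |F| = C(468, 8) = 53743129524325098

Erdős-Ko-Rado (1961): when n ≥ 2k, max |F| = C(n−1, k−1). The bound is attained by the star {A : i ∈ A} for any fixed i ∈ [n]. Here C(469−1, 9−1) = C(468, 8) = 53743129524325098.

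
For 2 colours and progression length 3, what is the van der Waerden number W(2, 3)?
W(2, 3) = 9

Lower bound: the 2-colouring RRBBRRBB of {1, ..., 8} (R at positions {1, 2, 5, 6}, B at {3, 4, 7, 8}) contains no monochromatic 3-term AP, so W(2, 3) > 8. Upper bound: a case analysis on any 2-colouring of {1, ..., 9} forces such an AP. Hence W(2, 3) = 9.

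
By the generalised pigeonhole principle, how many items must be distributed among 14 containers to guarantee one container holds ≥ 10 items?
n = (10 − 1)·14 + 1 = 127

By the generalised pigeonhole principle, to guarantee some box contains ≥ r objects we need more than (r − 1) · k objects total. Threshold: n = (r − 1) · k + 1. With r = 10 and k = 14: n = 9 · 14 + 1 = 126 + 1 = 127. For n = 126 = 9 · 14, we can put exactly 9 objects in every box, avoiding 10 in any single one — so 127 is tight.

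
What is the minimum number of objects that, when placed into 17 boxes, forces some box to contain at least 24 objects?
n = (24 − 1)·17 + 1 = 392

By the generalised pigeonhole principle, to guarantee some box contains ≥ r objects we need more than (r − 1) · k objects total. Threshold: n = (r − 1) · k + 1. With r = 24 and k = 17: n = 23 · 17 + 1 = 391 + 1 = 392. For n = 391 = 23 · 17, we can put exactly 23 objects in every box, avoiding 24 in any single one — so 392 is tight.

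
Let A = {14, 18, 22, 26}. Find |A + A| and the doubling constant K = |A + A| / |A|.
K = |A + A| / |A| = 7/4

Enumerate A + A = {a + b : a, b ∈ A}. With |A| = 4, there are |A|^2 = 16 ordered sum pairs; collecting distinct values, A + A = {28, 32, 36, 40, 44, 48, 52}, so |A + A| = 7. Thus K = 7/4. Here |A + A| = 2|A| − 1 = 7, the minimum possible — so K = 7/4 is minimal, which holds iff A is an arithmetic progression.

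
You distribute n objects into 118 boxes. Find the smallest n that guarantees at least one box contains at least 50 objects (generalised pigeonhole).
n = (50 − 1)·118 + 1 = 5783

By the generalised pigeonhole principle, to guarantee some box contains ≥ r objects we need more than (r − 1) · k objects total. Threshold: n = (r − 1) · k + 1. With r = 50 and k = 118: n = 49 · 118 + 1 = 5782 + 1 = 5783. For n = 5782 = 49 · 118, we can put exactly 49 objects in every box, avoiding 50 in any single one — so 5783 is tight.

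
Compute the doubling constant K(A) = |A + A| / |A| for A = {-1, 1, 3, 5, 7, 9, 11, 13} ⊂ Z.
K = |A + A| / |A| = 15/8

Enumerate A + A = {a + b : a, b ∈ A}. With |A| = 8, there are |A|^2 = 64 ordered sum pairs; collecting distinct values, A + A = {-2, 0, 2, 4, 6, 8, 10, 12, 14, 16, 18, 20, 22, 24, 26}, so |A + A| = 15. Thus K = 15/8. Here |A + A| = 2|A| − 1 = 15, the minimum possible — so K = 15/8 is minimal, which holds iff A is an arithmetic progression.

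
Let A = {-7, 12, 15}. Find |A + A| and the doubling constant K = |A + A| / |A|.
K = |A + A| / |A| = 6/3 = 2

Enumerate A + A = {a + b : a, b ∈ A}. With |A| = 3, there are |A|^2 = 9 ordered sum pairs; collecting distinct values, A + A = {-14, 5, 8, 24, 27, 30}, so |A + A| = 6. Thus K = 6/3 = 2. For comparison, the minimum possible |A + A| over all 3-element sets is 2·3 − 1 = 5 (so min K = 5/3), attained only by arithmetic progressions.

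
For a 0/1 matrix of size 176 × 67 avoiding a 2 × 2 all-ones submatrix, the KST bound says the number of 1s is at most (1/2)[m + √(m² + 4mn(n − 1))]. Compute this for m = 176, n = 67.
z(176, 67; 2, 2) ≤ (1/2)[176 + √(176² + 4·176·67·66)] = (1/2)[176 + √3144064] = 974.5754

Kővári–Sós–Turán: let r_1, ..., r_176 be the row sums and z = Σ r_i the total number of 1s. Each pair of columns can share at most one row with both entries 1 (else a 2×2 all-ones block appears), so Σ_i C(r_i, 2) ≤ C(67, 2) = 2211. By convexity Σ_i C(r_i, 2) ≥ 176·C(z/176, 2) = z(z − 176)/(2·176), giving z² − 176z − 176·67·66 ≤ 0 and hence z ≤ (1/2)[176 + √(30976 + 4·778272)] = (1/2)[176 + √3144064] ≈ (1/2)(176 + 1773.1509) = 974.5754.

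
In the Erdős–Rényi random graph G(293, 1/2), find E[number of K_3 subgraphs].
E[# K_3] = C(293, 3) · (1/2)^C(3, 2) = 4149466 / 2^3 = 2074733/4 = 518683.25

For each 3-subset S of vertices (there are C(293, 3) = 4149466 such S), let X_S = 1 if S induces a K_3 (all C(3, 2) = 3 edges present). Then P(X_S = 1) = (1/2)^3 = 1/8. By linearity of expectation, E[# K_3] = C(293, 3) · (1/2)^3 = 4149466 / 8 = 2074733/4 = 518683.25.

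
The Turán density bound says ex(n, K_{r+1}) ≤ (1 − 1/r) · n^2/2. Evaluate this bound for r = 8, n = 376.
Turán density bound = (7/8) · 376^2/2 = 61852

Turán's theorem: ex(n, K_{r+1}) is achieved by the complete r-partite Turán graph T(n, r) with parts as balanced as possible, and is at most (1 − 1/r) · n^2/2. For r = 8, n = 376: the density bound is (7/8) · 141376/2 = 61852. Since 8 ∣ 376, the Turán graph T(376, 8) has parts of equal size 47, and its edge count e(T(376, 8)) = 61852 attains the density bound exactly.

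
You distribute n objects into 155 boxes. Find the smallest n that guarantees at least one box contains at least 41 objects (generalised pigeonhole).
n = (41 − 1)·155 + 1 = 6201

By the generalised pigeonhole principle, to guarantee some box contains ≥ r objects we need more than (r − 1) · k objects total. Threshold: n = (r − 1) · k + 1. With r = 41 and k = 155: n = 40 · 155 + 1 = 6200 + 1 = 6201. For n = 6200 = 40 · 155, we can put exactly 40 objects in every box, avoiding 41 in any single one — so 6201 is tight.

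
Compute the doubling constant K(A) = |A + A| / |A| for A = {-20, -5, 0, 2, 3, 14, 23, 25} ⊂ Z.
K = |A + A| / |A| = 32/8 = 4

Enumerate A + A = {a + b : a, b ∈ A}. With |A| = 8, there are |A|^2 = 64 ordered sum pairs; collecting distinct values, A + A = {-40, -25, -20, -18, -17, -10, -6, -5, -3, -2, 0, 2, 3, 4, 5, 6, 9, 14, 16, 17, 18, 20, 23, 25, 26, 27, 28, 37, 39, 46, 48, 50}, so |A + A| = 32. Thus K = 32/8 = 4. For comparison, the minimum possible |A + A| over all 8-element sets is 2·8 − 1 = 15 (so min K = 15/8), attained only by arithmetic progressions.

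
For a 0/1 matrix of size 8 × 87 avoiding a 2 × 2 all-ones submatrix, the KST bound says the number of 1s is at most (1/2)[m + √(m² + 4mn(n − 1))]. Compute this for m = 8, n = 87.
z(8, 87; 2, 2) ≤ (1/2)[8 + √(8² + 4·8·87·86)] = (1/2)[8 + √239488] = 248.6876

Kővári–Sós–Turán: let r_1, ..., r_8 be the row sums and z = Σ r_i the total number of 1s. Each pair of columns can share at most one row with both entries 1 (else a 2×2 all-ones block appears), so Σ_i C(r_i, 2) ≤ C(87, 2) = 3741. By convexity Σ_i C(r_i, 2) ≥ 8·C(z/8, 2) = z(z − 8)/(2·8), giving z² − 8z − 8·87·86 ≤ 0 and hence z ≤ (1/2)[8 + √(64 + 4·59856)] = (1/2)[8 + √239488] ≈ (1/2)(8 + 489.3751) = 248.6876.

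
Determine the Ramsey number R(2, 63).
R(2, 63) = 63

R(2, k) = k for all k ≥ 2: in a 2-colouring of K_k, either some edge is red (a red K_2) or all edges are blue (a blue K_k). And K_{62} coloured all-blue has no blue K_63, so R(2, 63) > 62. Hence R(2, 63) = 63.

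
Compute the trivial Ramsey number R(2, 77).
R(2, 77) = 77

R(2, k) = k for all k ≥ 2: in a 2-colouring of K_k, either some edge is red (a red K_2) or all edges are blue (a blue K_k). And K_{76} coloured all-blue has no blue K_77, so R(2, 77) > 76. Hence R(2, 77) = 77.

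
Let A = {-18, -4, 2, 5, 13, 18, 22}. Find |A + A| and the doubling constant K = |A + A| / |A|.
K = |A + A| / |A| = 26/7

Enumerate A + A = {a + b : a, b ∈ A}. With |A| = 7, there are |A|^2 = 49 ordered sum pairs; collecting distinct values, A + A = {-36, -22, -16, -13, -8, -5, -2, 0, 1, 4, 7, 9, 10, 14, 15, 18, 20, 23, 24, 26, 27, 31, 35, 36, 40, 44}, so |A + A| = 26. Thus K = 26/7. For comparison, the minimum possible |A + A| over all 7-element sets is 2·7 − 1 = 13 (so min K = 13/7), attained only by arithmetic progressions.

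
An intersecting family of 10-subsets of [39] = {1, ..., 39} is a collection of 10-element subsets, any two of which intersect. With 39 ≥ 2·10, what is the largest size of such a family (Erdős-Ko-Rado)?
max |F| = C(38, 9) = 163011640

Erdős-Ko-Rado (1961): when n ≥ 2k, max |F| = C(n−1, k−1). The bound is attained by the star {A : i ∈ A} for any fixed i ∈ [n]. Here C(39−1, 10−1) = C(38, 9) = 163011640.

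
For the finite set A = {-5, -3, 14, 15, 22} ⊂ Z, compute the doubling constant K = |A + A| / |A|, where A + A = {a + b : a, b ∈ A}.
K = |A + A| / |A| = 15/5 = 3

Enumerate A + A = {a + b : a, b ∈ A}. With |A| = 5, there are |A|^2 = 25 ordered sum pairs; collecting distinct values, A + A = {-10, -8, -6, 9, 10, 11, 12, 17, 19, 28, 29, 30, 36, 37, 44}, so |A + A| = 15. Thus K = 15/5 = 3. For comparison, the minimum possible |A + A| over all 5-element sets is 2·5 − 1 = 9 (so min K = 9/5), attained only by arithmetic progressions.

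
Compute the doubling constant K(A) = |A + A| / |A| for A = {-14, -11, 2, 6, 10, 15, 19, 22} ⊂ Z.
K = |A + A| / |A| = 30/8 = 15/4

Enumerate A + A = {a + b : a, b ∈ A}. With |A| = 8, there are |A|^2 = 64 ordered sum pairs; collecting distinct values, A + A = {-28, -25, -22, -12, -9, -8, -5, -4, -1, 1, 4, 5, 8, 11, 12, 16, 17, 20, 21, 24, 25, 28, 29, 30, 32, 34, 37, 38, 41, 44}, so |A + A| = 30. Thus K = 30/8 = 15/4. For comparison, the minimum possible |A + A| over all 8-element sets is 2·8 − 1 = 15 (so min K = 15/8), attained only by arithmetic progressions.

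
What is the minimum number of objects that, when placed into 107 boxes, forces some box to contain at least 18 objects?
n = (18 − 1)·107 + 1 = 1820

By the generalised pigeonhole principle, to guarantee some box contains ≥ r objects we need more than (r − 1) · k objects total. Threshold: n = (r − 1) · k + 1. With r = 18 and k = 107: n = 17 · 107 + 1 = 1819 + 1 = 1820. For n = 1819 = 17 · 107, we can put exactly 17 objects in every box, avoiding 18 in any single one — so 1820 is tight.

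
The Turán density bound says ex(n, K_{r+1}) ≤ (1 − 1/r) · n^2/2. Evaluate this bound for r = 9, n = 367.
Turán density bound = (8/9) · 367^2/2 = 538756/9 ≈ 59861.7778

Turán's theorem: ex(n, K_{r+1}) is achieved by the complete r-partite Turán graph T(n, r) with parts as balanced as possible, and is at most (1 − 1/r) · n^2/2. For r = 9, n = 367: the density bound is (8/9) · 134689/2 = 538756/9 ≈ 59861.7778. The integer-valued extremum is e(T(367, 9)) = 59861, which is strictly less than the density bound 538756/9 since 9 ∤ 367 (the parts of T(367, 9) cannot all be equal).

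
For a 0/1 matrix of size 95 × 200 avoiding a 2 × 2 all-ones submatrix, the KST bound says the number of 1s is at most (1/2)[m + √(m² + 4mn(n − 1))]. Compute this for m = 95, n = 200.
z(95, 200; 2, 2) ≤ (1/2)[95 + √(95² + 4·95·200·199)] = (1/2)[95 + √15133025] = 1992.5594

Kővári–Sós–Turán: let r_1, ..., r_95 be the row sums and z = Σ r_i the total number of 1s. Each pair of columns can share at most one row with both entries 1 (else a 2×2 all-ones block appears), so Σ_i C(r_i, 2) ≤ C(200, 2) = 19900. By convexity Σ_i C(r_i, 2) ≥ 95·C(z/95, 2) = z(z − 95)/(2·95), giving z² − 95z − 95·200·199 ≤ 0 and hence z ≤ (1/2)[95 + √(9025 + 4·3781000)] = (1/2)[95 + √15133025] ≈ (1/2)(95 + 3890.1189) = 1992.5594.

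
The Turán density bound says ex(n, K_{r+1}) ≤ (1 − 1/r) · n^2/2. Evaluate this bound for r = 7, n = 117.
Turán density bound = (6/7) · 117^2/2 = 41067/7 ≈ 5866.7143

Turán's theorem: ex(n, K_{r+1}) is achieved by the complete r-partite Turán graph T(n, r) with parts as balanced as possible, and is at most (1 − 1/r) · n^2/2. For r = 7, n = 117: the density bound is (6/7) · 13689/2 = 41067/7 ≈ 5866.7143. The integer-valued extremum is e(T(117, 7)) = 5866, which is strictly less than the density bound 41067/7 since 7 ∤ 117 (the parts of T(117, 7) cannot all be equal).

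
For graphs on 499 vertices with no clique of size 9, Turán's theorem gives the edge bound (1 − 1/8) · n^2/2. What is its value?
Turán density bound = (7/8) · 499^2/2 = 1743007/16 ≈ 108937.9375

Turán's theorem: ex(n, K_{r+1}) is achieved by the complete r-partite Turán graph T(n, r) with parts as balanced as possible, and is at most (1 − 1/r) · n^2/2. For r = 8, n = 499: the density bound is (7/8) · 249001/2 = 1743007/16 ≈ 108937.9375. The integer-valued extremum is e(T(499, 8)) = 108937, which is strictly less than the density bound 1743007/16 since 8 ∤ 499 (the parts of T(499, 8) cannot all be equal).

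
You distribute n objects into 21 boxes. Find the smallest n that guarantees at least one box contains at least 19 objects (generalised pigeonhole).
n = (19 − 1)·21 + 1 = 379

By the generalised pigeonhole principle, to guarantee some box contains ≥ r objects we need more than (r − 1) · k objects total. Threshold: n = (r − 1) · k + 1. With r = 19 and k = 21: n = 18 · 21 + 1 = 378 + 1 = 379. For n = 378 = 18 · 21, we can put exactly 18 objects in every box, avoiding 19 in any single one — so 379 is tight.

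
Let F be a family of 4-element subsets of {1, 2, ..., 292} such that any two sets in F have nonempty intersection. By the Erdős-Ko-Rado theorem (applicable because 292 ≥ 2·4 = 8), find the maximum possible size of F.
max |F| = C(291, 3) = 4064785

Erdős-Ko-Rado (1961): when n ≥ 2k, max |F| = C(n−1, k−1). The bound is attained by the star {A : i ∈ A} for any fixed i ∈ [n]. Here C(292−1, 4−1) = C(291, 3) = 4064785.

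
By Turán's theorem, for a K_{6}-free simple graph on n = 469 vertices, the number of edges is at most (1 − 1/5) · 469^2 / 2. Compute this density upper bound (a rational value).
Turán density bound = (4/5) · 469^2/2 = 439922/5 ≈ 87984.4

Turán's theorem: ex(n, K_{r+1}) is achieved by the complete r-partite Turán graph T(n, r) with parts as balanced as possible, and is at most (1 − 1/r) · n^2/2. For r = 5, n = 469: the density bound is (4/5) · 219961/2 = 439922/5 ≈ 87984.4. The integer-valued extremum is e(T(469, 5)) = 87984, which is strictly less than the density bound 439922/5 since 5 ∤ 469 (the parts of T(469, 5) cannot all be equal).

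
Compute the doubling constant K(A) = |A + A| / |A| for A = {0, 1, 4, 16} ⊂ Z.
K = |A + A| / |A| = 10/4 = 5/2

Enumerate A + A = {a + b : a, b ∈ A}. With |A| = 4, there are |A|^2 = 16 ordered sum pairs; collecting distinct values, A + A = {0, 1, 2, 4, 5, 8, 16, 17, 20, 32}, so |A + A| = 10. Thus K = 10/4 = 5/2. For comparison, the minimum possible |A + A| over all 4-element sets is 2·4 − 1 = 7 (so min K = 7/4), attained only by arithmetic progressions.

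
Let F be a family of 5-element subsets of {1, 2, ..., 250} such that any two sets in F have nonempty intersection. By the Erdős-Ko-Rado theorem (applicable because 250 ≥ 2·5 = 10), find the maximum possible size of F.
max |F| = C(249, 4) = 156340626

Erdős-Ko-Rado (1961): when n ≥ 2k, max |F| = C(n−1, k−1). The bound is attained by the star {A : i ∈ A} for any fixed i ∈ [n]. Here C(250−1, 5−1) = C(249, 4) = 156340626.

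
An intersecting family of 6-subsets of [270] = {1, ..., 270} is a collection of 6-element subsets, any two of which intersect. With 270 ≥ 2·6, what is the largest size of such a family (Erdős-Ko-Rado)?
max |F| = C(269, 5) = 11306927303

Erdős-Ko-Rado (1961): when n ≥ 2k, max |F| = C(n−1, k−1). The bound is attained by the star {A : i ∈ A} for any fixed i ∈ [n]. Here C(270−1, 6−1) = C(269, 5) = 11306927303.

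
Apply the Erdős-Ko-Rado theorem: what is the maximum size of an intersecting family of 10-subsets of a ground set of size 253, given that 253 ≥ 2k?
max |F| = C(252, 9) = 9774402909134500

Erdős-Ko-Rado (1961): when n ≥ 2k, max |F| = C(n−1, k−1). The bound is attained by the star {A : i ∈ A} for any fixed i ∈ [n]. Here C(253−1, 10−1) = C(252, 9) = 9774402909134500.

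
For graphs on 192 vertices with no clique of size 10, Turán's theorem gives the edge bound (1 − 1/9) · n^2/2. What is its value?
Turán density bound = (8/9) · 192^2/2 = 16384

Turán's theorem: ex(n, K_{r+1}) is achieved by the complete r-partite Turán graph T(n, r) with parts as balanced as possible, and is at most (1 − 1/r) · n^2/2. For r = 9, n = 192: the density bound is (8/9) · 36864/2 = 16384. The integer-valued extremum is e(T(192, 9)) = 16383, which is strictly less than the density bound 16384 since 9 ∤ 192 (the parts of T(192, 9) cannot all be equal).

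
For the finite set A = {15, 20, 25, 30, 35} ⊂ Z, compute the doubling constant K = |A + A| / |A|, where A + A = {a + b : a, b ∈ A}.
K = |A + A| / |A| = 9/5

Enumerate A + A = {a + b : a, b ∈ A}. With |A| = 5, there are |A|^2 = 25 ordered sum pairs; collecting distinct values, A + A = {30, 35, 40, 45, 50, 55, 60, 65, 70}, so |A + A| = 9. Thus K = 9/5. Here |A + A| = 2|A| − 1 = 9, the minimum possible — so K = 9/5 is minimal, which holds iff A is an arithmetic progression.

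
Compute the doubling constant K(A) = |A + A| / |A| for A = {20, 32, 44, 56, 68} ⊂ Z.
K = |A + A| / |A| = 9/5

Enumerate A + A = {a + b : a, b ∈ A}. With |A| = 5, there are |A|^2 = 25 ordered sum pairs; collecting distinct values, A + A = {40, 52, 64, 76, 88, 100, 112, 124, 136}, so |A + A| = 9. Thus K = 9/5. Here |A + A| = 2|A| − 1 = 9, the minimum possible — so K = 9/5 is minimal, which holds iff A is an arithmetic progression.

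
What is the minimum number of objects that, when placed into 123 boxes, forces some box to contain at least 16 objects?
n = (16 − 1)·123 + 1 = 1846

By the generalised pigeonhole principle, to guarantee some box contains ≥ r objects we need more than (r − 1) · k objects total. Threshold: n = (r − 1) · k + 1. With r = 16 and k = 123: n = 15 · 123 + 1 = 1845 + 1 = 1846. For n = 1845 = 15 · 123, we can put exactly 15 objects in every box, avoiding 16 in any single one — so 1846 is tight.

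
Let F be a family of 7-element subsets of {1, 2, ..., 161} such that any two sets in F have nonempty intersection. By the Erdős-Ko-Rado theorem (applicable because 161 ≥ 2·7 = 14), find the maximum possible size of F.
max |F| = C(160, 6) = 21193254160

Erdős-Ko-Rado (1961): when n ≥ 2k, max |F| = C(n−1, k−1). The bound is attained by the star {A : i ∈ A} for any fixed i ∈ [n]. Here C(161−1, 7−1) = C(160, 6) = 21193254160.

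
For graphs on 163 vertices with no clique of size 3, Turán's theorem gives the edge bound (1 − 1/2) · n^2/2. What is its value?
Turán density bound = (1/2) · 163^2/2 = 26569/4 ≈ 6642.25

Turán's theorem: ex(n, K_{r+1}) is achieved by the complete r-partite Turán graph T(n, r) with parts as balanced as possible, and is at most (1 − 1/r) · n^2/2. For r = 2, n = 163: the density bound is (1/2) · 26569/2 = 26569/4 ≈ 6642.25. The integer-valued extremum is e(T(163, 2)) = 6642, which is strictly less than the density bound 26569/4 since 2 ∤ 163 (the parts of T(163, 2) cannot all be equal).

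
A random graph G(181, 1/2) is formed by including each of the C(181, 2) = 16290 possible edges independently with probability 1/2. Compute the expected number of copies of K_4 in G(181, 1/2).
E[# K_4] = C(181, 4) · (1/2)^C(4, 2) = 43252665 / 2^6 = 675822.890625

For each 4-subset S of vertices (there are C(181, 4) = 43252665 such S), let X_S = 1 if S induces a K_4 (all C(4, 2) = 6 edges present). Then P(X_S = 1) = (1/2)^6 = 1/64. By linearity of expectation, E[# K_4] = C(181, 4) · (1/2)^6 = 43252665 / 64 = 675822.890625.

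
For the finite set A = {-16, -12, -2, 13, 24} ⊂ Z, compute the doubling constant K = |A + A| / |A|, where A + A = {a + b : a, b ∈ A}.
K = |A + A| / |A| = 15/5 = 3

Enumerate A + A = {a + b : a, b ∈ A}. With |A| = 5, there are |A|^2 = 25 ordered sum pairs; collecting distinct values, A + A = {-32, -28, -24, -18, -14, -4, -3, 1, 8, 11, 12, 22, 26, 37, 48}, so |A + A| = 15. Thus K = 15/5 = 3. For comparison, the minimum possible |A + A| over all 5-element sets is 2·5 − 1 = 9 (so min K = 9/5), attained only by arithmetic progressions.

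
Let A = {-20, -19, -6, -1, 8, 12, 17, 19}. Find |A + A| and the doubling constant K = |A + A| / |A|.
K = |A + A| / |A| = 31/8

Enumerate A + A = {a + b : a, b ∈ A}. With |A| = 8, there are |A|^2 = 64 ordered sum pairs; collecting distinct values, A + A = {-40, -39, -38, -26, -25, -21, -20, -12, -11, -8, -7, -3, -2, -1, 0, 2, 6, 7, 11, 13, 16, 18, 20, 24, 25, 27, 29, 31, 34, 36, 38}, so |A + A| = 31. Thus K = 31/8. For comparison, the minimum possible |A + A| over all 8-element sets is 2·8 − 1 = 15 (so min K = 15/8), attained only by arithmetic progressions.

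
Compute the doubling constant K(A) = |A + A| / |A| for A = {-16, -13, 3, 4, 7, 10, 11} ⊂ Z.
K = |A + A| / |A| = 24/7

Enumerate A + A = {a + b : a, b ∈ A}. With |A| = 7, there are |A|^2 = 49 ordered sum pairs; collecting distinct values, A + A = {-32, -29, -26, -13, -12, -10, -9, -6, -5, -3, -2, 6, 7, 8, 10, 11, 13, 14, 15, 17, 18, 20, 21, 22}, so |A + A| = 24. Thus K = 24/7. For comparison, the minimum possible |A + A| over all 7-element sets is 2·7 − 1 = 13 (so min K = 13/7), attained only by arithmetic progressions.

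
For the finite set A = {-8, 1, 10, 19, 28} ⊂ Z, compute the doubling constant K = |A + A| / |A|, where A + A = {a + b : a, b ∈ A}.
K = |A + A| / |A| = 9/5

Enumerate A + A = {a + b : a, b ∈ A}. With |A| = 5, there are |A|^2 = 25 ordered sum pairs; collecting distinct values, A + A = {-16, -7, 2, 11, 20, 29, 38, 47, 56}, so |A + A| = 9. Thus K = 9/5. Here |A + A| = 2|A| − 1 = 9, the minimum possible — so K = 9/5 is minimal, which holds iff A is an arithmetic progression.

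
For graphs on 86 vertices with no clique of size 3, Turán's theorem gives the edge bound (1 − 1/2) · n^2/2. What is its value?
Turán density bound = (1/2) · 86^2/2 = 1849

Turán's theorem: ex(n, K_{r+1}) is achieved by the complete r-partite Turán graph T(n, r) with parts as balanced as possible, and is at most (1 − 1/r) · n^2/2. For r = 2, n = 86: the density bound is (1/2) · 7396/2 = 1849. Since 2 ∣ 86, the Turán graph T(86, 2) has parts of equal size 43, and its edge count e(T(86, 2)) = 1849 attains the density bound exactly.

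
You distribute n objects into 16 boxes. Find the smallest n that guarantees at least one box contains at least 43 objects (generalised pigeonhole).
n = (43 − 1)·16 + 1 = 673

By the generalised pigeonhole principle, to guarantee some box contains ≥ r objects we need more than (r − 1) · k objects total. Threshold: n = (r − 1) · k + 1. With r = 43 and k = 16: n = 42 · 16 + 1 = 672 + 1 = 673. For n = 672 = 42 · 16, we can put exactly 42 objects in every box, avoiding 43 in any single one — so 673 is tight.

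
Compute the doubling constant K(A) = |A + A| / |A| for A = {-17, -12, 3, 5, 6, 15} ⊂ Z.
K = |A + A| / |A| = 21/6 = 7/2

Enumerate A + A = {a + b : a, b ∈ A}. With |A| = 6, there are |A|^2 = 36 ordered sum pairs; collecting distinct values, A + A = {-34, -29, -24, -14, -12, -11, -9, -7, -6, -2, 3, 6, 8, 9, 10, 11, 12, 18, 20, 21, 30}, so |A + A| = 21. Thus K = 21/6 = 7/2. For comparison, the minimum possible |A + A| over all 6-element sets is 2·6 − 1 = 11 (so min K = 11/6), attained only by arithmetic progressions.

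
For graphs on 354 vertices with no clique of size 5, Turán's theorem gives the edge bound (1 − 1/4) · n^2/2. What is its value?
Turán density bound = (3/4) · 354^2/2 = 93987/2 ≈ 46993.5

Turán's theorem: ex(n, K_{r+1}) is achieved by the complete r-partite Turán graph T(n, r) with parts as balanced as possible, and is at most (1 − 1/r) · n^2/2. For r = 4, n = 354: the density bound is (3/4) · 125316/2 = 93987/2 ≈ 46993.5. The integer-valued extremum is e(T(354, 4)) = 46993, which is strictly less than the density bound 93987/2 since 4 ∤ 354 (the parts of T(354, 4) cannot all be equal).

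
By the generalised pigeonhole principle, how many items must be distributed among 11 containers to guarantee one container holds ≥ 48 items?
n = (48 − 1)·11 + 1 = 518

By the generalised pigeonhole principle, to guarantee some box contains ≥ r objects we need more than (r − 1) · k objects total. Threshold: n = (r − 1) · k + 1. With r = 48 and k = 11: n = 47 · 11 + 1 = 517 + 1 = 518. For n = 517 = 47 · 11, we can put exactly 47 objects in every box, avoiding 48 in any single one — so 518 is tight.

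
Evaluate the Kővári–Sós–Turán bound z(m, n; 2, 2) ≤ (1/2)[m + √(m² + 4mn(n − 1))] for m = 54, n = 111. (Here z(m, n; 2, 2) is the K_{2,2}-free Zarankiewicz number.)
z(54, 111; 2, 2) ≤ (1/2)[54 + √(54² + 4·54·111·110)] = (1/2)[54 + √2640276] = 839.4463

Kővári–Sós–Turán: let r_1, ..., r_54 be the row sums and z = Σ r_i the total number of 1s. Each pair of columns can share at most one row with both entries 1 (else a 2×2 all-ones block appears), so Σ_i C(r_i, 2) ≤ C(111, 2) = 6105. By convexity Σ_i C(r_i, 2) ≥ 54·C(z/54, 2) = z(z − 54)/(2·54), giving z² − 54z − 54·111·110 ≤ 0 and hence z ≤ (1/2)[54 + √(2916 + 4·659340)] = (1/2)[54 + √2640276] ≈ (1/2)(54 + 1624.8926) = 839.4463.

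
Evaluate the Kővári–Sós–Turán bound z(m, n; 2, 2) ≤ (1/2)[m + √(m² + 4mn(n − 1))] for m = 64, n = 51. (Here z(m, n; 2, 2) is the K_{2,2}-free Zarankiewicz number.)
z(64, 51; 2, 2) ≤ (1/2)[64 + √(64² + 4·64·51·50)] = (1/2)[64 + √656896] = 437.2456

Kővári–Sós–Turán: let r_1, ..., r_64 be the row sums and z = Σ r_i the total number of 1s. Each pair of columns can share at most one row with both entries 1 (else a 2×2 all-ones block appears), so Σ_i C(r_i, 2) ≤ C(51, 2) = 1275. By convexity Σ_i C(r_i, 2) ≥ 64·C(z/64, 2) = z(z − 64)/(2·64), giving z² − 64z − 64·51·50 ≤ 0 and hence z ≤ (1/2)[64 + √(4096 + 4·163200)] = (1/2)[64 + √656896] ≈ (1/2)(64 + 810.4912) = 437.2456.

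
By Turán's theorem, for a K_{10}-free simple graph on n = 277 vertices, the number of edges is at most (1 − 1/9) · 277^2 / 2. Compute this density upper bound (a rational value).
Turán density bound = (8/9) · 277^2/2 = 306916/9 ≈ 34101.7778

Turán's theorem: ex(n, K_{r+1}) is achieved by the complete r-partite Turán graph T(n, r) with parts as balanced as possible, and is at most (1 − 1/r) · n^2/2. For r = 9, n = 277: the density bound is (8/9) · 76729/2 = 306916/9 ≈ 34101.7778. The integer-valued extremum is e(T(277, 9)) = 34101, which is strictly less than the density bound 306916/9 since 9 ∤ 277 (the parts of T(277, 9) cannot all be equal).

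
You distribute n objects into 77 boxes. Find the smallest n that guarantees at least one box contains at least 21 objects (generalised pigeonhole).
n = (21 − 1)·77 + 1 = 1541

By the generalised pigeonhole principle, to guarantee some box contains ≥ r objects we need more than (r − 1) · k objects total. Threshold: n = (r − 1) · k + 1. With r = 21 and k = 77: n = 20 · 77 + 1 = 1540 + 1 = 1541. For n = 1540 = 20 · 77, we can put exactly 20 objects in every box, avoiding 21 in any single one — so 1541 is tight.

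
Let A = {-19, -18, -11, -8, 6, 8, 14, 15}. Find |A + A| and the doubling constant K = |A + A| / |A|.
K = |A + A| / |A| = 33/8

Enumerate A + A = {a + b : a, b ∈ A}. With |A| = 8, there are |A|^2 = 64 ordered sum pairs; collecting distinct values, A + A = {-38, -37, -36, -30, -29, -27, -26, -22, -19, -16, -13, -12, -11, -10, -5, -4, -3, -2, 0, 3, 4, 6, 7, 12, 14, 16, 20, 21, 22, 23, 28, 29, 30}, so |A + A| = 33. Thus K = 33/8. For comparison, the minimum possible |A + A| over all 8-element sets is 2·8 − 1 = 15 (so min K = 15/8), attained only by arithmetic progressions.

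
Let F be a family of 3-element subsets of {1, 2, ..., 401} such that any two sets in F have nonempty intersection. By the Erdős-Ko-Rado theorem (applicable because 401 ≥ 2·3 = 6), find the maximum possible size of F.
max |F| = C(400, 2) = 79800

Erdős-Ko-Rado (1961): when n ≥ 2k, max |F| = C(n−1, k−1). The bound is attained by the star {A : i ∈ A} for any fixed i ∈ [n]. Here C(401−1, 3−1) = C(400, 2) = 79800.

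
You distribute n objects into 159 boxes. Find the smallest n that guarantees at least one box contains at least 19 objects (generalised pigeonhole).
n = (19 − 1)·159 + 1 = 2863

By the generalised pigeonhole principle, to guarantee some box contains ≥ r objects we need more than (r − 1) · k objects total. Threshold: n = (r − 1) · k + 1. With r = 19 and k = 159: n = 18 · 159 + 1 = 2862 + 1 = 2863. For n = 2862 = 18 · 159, we can put exactly 18 objects in every box, avoiding 19 in any single one — so 2863 is tight.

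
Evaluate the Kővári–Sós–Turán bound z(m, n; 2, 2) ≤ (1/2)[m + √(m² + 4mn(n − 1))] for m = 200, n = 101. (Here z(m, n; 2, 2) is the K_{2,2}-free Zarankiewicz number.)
z(200, 101; 2, 2) ≤ (1/2)[200 + √(200² + 4·200·101·100)] = (1/2)[200 + √8120000] = 1524.7807

Kővári–Sós–Turán: let r_1, ..., r_200 be the row sums and z = Σ r_i the total number of 1s. Each pair of columns can share at most one row with both entries 1 (else a 2×2 all-ones block appears), so Σ_i C(r_i, 2) ≤ C(101, 2) = 5050. By convexity Σ_i C(r_i, 2) ≥ 200·C(z/200, 2) = z(z − 200)/(2·200), giving z² − 200z − 200·101·100 ≤ 0 and hence z ≤ (1/2)[200 + √(40000 + 4·2020000)] = (1/2)[200 + √8120000] ≈ (1/2)(200 + 2849.5614) = 1524.7807.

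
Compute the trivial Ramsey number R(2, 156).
R(2, 156) = 156

R(2, k) = k for all k ≥ 2: in a 2-colouring of K_k, either some edge is red (a red K_2) or all edges are blue (a blue K_k). And K_{155} coloured all-blue has no blue K_156, so R(2, 156) > 155. Hence R(2, 156) = 156.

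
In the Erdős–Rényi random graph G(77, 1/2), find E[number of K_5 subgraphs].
E[# K_5] = C(77, 5) · (1/2)^C(5, 2) = 19757815 / 2^10 ≈ 19294.741211

For each 5-subset S of vertices (there are C(77, 5) = 19757815 such S), let X_S = 1 if S induces a K_5 (all C(5, 2) = 10 edges present). Then P(X_S = 1) = (1/2)^10 = 1/1024. By linearity of expectation, E[# K_5] = C(77, 5) · (1/2)^10 = 19757815 / 1024 ≈ 19294.741211.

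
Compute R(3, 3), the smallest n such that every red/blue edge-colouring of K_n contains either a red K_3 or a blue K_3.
R(3, 3) = 6

Lower bound: the 5-cycle C_5 (with the remaining edges as the complement) gives a 2-colouring of K_5 with no monochromatic triangle, so R(3, 3) > 5.
Upper bound: in K_6, any vertex has 5 incident edges, so by pigeonhole ≥3 are the same colour (say red). If any pair of those red neighbours has a red edge between them, we get a red triangle; otherwise the three neighbours span a blue triangle. So every 2-colouring of K_6 has a monochromatic triangle.
Hence R(3, 3) = 6.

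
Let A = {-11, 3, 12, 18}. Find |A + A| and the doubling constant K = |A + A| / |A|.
K = |A + A| / |A| = 10/4 = 5/2

Enumerate A + A = {a + b : a, b ∈ A}. With |A| = 4, there are |A|^2 = 16 ordered sum pairs; collecting distinct values, A + A = {-22, -8, 1, 6, 7, 15, 21, 24, 30, 36}, so |A + A| = 10. Thus K = 10/4 = 5/2. For comparison, the minimum possible |A + A| over all 4-element sets is 2·4 − 1 = 7 (so min K = 7/4), attained only by arithmetic progressions.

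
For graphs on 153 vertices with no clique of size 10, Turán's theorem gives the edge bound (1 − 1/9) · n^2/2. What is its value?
Turán density bound = (8/9) · 153^2/2 = 10404

Turán's theorem: ex(n, K_{r+1}) is achieved by the complete r-partite Turán graph T(n, r) with parts as balanced as possible, and is at most (1 − 1/r) · n^2/2. For r = 9, n = 153: the density bound is (8/9) · 23409/2 = 10404. Since 9 ∣ 153, the Turán graph T(153, 9) has parts of equal size 17, and its edge count e(T(153, 9)) = 10404 attains the density bound exactly.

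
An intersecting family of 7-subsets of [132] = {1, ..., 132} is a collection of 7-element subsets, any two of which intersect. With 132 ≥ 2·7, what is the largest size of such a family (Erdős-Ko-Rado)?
max |F| = C(131, 6) = 6249655776

The Erdős-Ko-Rado theorem states: for n ≥ 2k, an intersecting family of k-subsets of an n-element set has size at most C(n − 1, k − 1), with equality for 'star' families {A ⊆ [n] : |A| = k, i ∈ A} (fix an element i). For n = 132, k = 7: C(131, 6) = 6249655776.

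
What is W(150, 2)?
W(150, 2) = 150 + 1 = 151

A 2-term AP is any pair of integers, so a monochromatic 2-AP exists iff some colour is used at least twice. With 150 colours, the colouring i ↦ i on {1, ..., 150} uses each colour once, avoiding any monochromatic pair, so W(150, 2) > 150. For {1, ..., 151}, pigeonhole forces two integers of the same colour, which form a monochromatic 2-AP. Hence W(150, 2) = 151.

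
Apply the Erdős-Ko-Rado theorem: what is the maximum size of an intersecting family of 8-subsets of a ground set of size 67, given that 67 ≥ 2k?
max |F| = C(66, 7) = 778789440

Erdős-Ko-Rado (1961): when n ≥ 2k, max |F| = C(n−1, k−1). The bound is attained by the star {A : i ∈ A} for any fixed i ∈ [n]. Here C(67−1, 8−1) = C(66, 7) = 778789440.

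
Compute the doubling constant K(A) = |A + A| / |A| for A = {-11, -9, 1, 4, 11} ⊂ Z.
K = |A + A| / |A| = 14/5

Enumerate A + A = {a + b : a, b ∈ A}. With |A| = 5, there are |A|^2 = 25 ordered sum pairs; collecting distinct values, A + A = {-22, -20, -18, -10, -8, -7, -5, 0, 2, 5, 8, 12, 15, 22}, so |A + A| = 14. Thus K = 14/5. For comparison, the minimum possible |A + A| over all 5-element sets is 2·5 − 1 = 9 (so min K = 9/5), attained only by arithmetic progressions.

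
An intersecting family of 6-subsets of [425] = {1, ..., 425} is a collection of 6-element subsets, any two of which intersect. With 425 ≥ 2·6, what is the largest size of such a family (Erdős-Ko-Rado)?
max |F| = C(424, 5) = 111524122584

Erdős-Ko-Rado (1961): when n ≥ 2k, max |F| = C(n−1, k−1). The bound is attained by the star {A : i ∈ A} for any fixed i ∈ [n]. Here C(425−1, 6−1) = C(424, 5) = 111524122584.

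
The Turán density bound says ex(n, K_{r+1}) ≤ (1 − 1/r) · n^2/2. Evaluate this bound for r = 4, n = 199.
Turán density bound = (3/4) · 199^2/2 = 118803/8 ≈ 14850.375

Turán's theorem: ex(n, K_{r+1}) is achieved by the complete r-partite Turán graph T(n, r) with parts as balanced as possible, and is at most (1 − 1/r) · n^2/2. For r = 4, n = 199: the density bound is (3/4) · 39601/2 = 118803/8 ≈ 14850.375. The integer-valued extremum is e(T(199, 4)) = 14850, which is strictly less than the density bound 118803/8 since 4 ∤ 199 (the parts of T(199, 4) cannot all be equal).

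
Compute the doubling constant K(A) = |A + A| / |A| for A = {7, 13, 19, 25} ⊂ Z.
K = |A + A| / |A| = 7/4

Enumerate A + A = {a + b : a, b ∈ A}. With |A| = 4, there are |A|^2 = 16 ordered sum pairs; collecting distinct values, A + A = {14, 20, 26, 32, 38, 44, 50}, so |A + A| = 7. Thus K = 7/4. Here |A + A| = 2|A| − 1 = 7, the minimum possible — so K = 7/4 is minimal, which holds iff A is an arithmetic progression.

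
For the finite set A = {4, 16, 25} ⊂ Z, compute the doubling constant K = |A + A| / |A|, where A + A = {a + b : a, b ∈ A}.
K = |A + A| / |A| = 6/3 = 2

Enumerate A + A = {a + b : a, b ∈ A}. With |A| = 3, there are |A|^2 = 9 ordered sum pairs; collecting distinct values, A + A = {8, 20, 29, 32, 41, 50}, so |A + A| = 6. Thus K = 6/3 = 2. For comparison, the minimum possible |A + A| over all 3-element sets is 2·3 − 1 = 5 (so min K = 5/3), attained only by arithmetic progressions.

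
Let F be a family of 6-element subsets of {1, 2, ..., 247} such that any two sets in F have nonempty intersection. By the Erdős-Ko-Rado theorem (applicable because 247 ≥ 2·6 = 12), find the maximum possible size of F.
max |F| = C(246, 5) = 7206616494

The Erdős-Ko-Rado theorem states: for n ≥ 2k, an intersecting family of k-subsets of an n-element set has size at most C(n − 1, k − 1), with equality for 'star' families {A ⊆ [n] : |A| = k, i ∈ A} (fix an element i). For n = 247, k = 6: C(246, 5) = 7206616494.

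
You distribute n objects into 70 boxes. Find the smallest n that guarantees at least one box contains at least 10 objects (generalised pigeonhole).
n = (10 − 1)·70 + 1 = 631

By the generalised pigeonhole principle, to guarantee some box contains ≥ r objects we need more than (r − 1) · k objects total. Threshold: n = (r − 1) · k + 1. With r = 10 and k = 70: n = 9 · 70 + 1 = 630 + 1 = 631. For n = 630 = 9 · 70, we can put exactly 9 objects in every box, avoiding 10 in any single one — so 631 is tight.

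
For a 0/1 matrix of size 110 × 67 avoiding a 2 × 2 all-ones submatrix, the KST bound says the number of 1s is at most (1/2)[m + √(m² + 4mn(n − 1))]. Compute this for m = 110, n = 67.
z(110, 67; 2, 2) ≤ (1/2)[110 + √(110² + 4·110·67·66)] = (1/2)[110 + √1957780] = 754.6035

Kővári–Sós–Turán: let r_1, ..., r_110 be the row sums and z = Σ r_i the total number of 1s. Each pair of columns can share at most one row with both entries 1 (else a 2×2 all-ones block appears), so Σ_i C(r_i, 2) ≤ C(67, 2) = 2211. By convexity Σ_i C(r_i, 2) ≥ 110·C(z/110, 2) = z(z − 110)/(2·110), giving z² − 110z − 110·67·66 ≤ 0 and hence z ≤ (1/2)[110 + √(12100 + 4·486420)] = (1/2)[110 + √1957780] ≈ (1/2)(110 + 1399.2069) = 754.6035.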